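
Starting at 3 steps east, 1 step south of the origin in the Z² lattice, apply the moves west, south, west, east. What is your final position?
(2, -2)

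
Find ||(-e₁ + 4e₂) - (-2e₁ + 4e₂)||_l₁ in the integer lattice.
1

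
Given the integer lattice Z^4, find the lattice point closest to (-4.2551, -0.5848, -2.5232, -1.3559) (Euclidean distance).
(-4, -1, -3, -1)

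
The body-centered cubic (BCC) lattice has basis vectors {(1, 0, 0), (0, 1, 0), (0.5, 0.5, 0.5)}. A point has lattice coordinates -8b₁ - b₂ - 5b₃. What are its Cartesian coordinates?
(-10.5, -3.5, -2.5)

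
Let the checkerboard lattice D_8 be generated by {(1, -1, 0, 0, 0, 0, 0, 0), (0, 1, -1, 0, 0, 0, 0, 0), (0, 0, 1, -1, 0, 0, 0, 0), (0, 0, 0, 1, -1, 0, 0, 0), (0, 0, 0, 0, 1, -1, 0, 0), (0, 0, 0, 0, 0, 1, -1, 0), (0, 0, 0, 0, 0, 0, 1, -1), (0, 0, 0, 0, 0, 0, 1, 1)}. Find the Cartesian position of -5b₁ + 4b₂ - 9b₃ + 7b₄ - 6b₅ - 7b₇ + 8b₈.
(-5, 9, -13, 16, -13, 6, 1, 15)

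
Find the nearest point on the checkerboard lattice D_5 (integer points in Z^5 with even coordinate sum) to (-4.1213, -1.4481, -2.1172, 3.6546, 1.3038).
(-4, -1, -2, 4, 1)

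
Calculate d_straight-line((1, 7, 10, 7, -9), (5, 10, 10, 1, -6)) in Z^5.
8.3666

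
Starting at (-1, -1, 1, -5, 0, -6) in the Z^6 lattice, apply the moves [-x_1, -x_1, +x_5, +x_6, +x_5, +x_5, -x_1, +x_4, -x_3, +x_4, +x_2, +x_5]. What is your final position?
(-4, 0, 0, -3, 4, -5)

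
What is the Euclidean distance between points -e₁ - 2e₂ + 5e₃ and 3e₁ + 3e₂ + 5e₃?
6.40312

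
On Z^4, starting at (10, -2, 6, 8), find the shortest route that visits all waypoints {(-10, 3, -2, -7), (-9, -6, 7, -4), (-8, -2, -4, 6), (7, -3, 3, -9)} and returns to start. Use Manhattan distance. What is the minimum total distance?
126
(one optimal route: (10, -2, 6, 8) → (-8, -2, -4, 6) → (-10, 3, -2, -7) → (-9, -6, 7, -4) → (7, -3, 3, -9) → (10, -2, 6, 8))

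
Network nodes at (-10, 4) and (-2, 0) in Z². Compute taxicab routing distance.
12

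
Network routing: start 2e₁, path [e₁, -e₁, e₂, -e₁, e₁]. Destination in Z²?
(2, 1)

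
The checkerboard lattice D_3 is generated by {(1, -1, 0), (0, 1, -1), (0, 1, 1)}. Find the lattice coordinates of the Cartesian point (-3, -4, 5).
-3b₁ - 6b₂ - b₃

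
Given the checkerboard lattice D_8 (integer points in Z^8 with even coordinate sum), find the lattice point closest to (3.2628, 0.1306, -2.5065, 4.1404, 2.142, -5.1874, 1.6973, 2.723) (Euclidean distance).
(3, 0, -3, 4, 2, -5, 2, 3)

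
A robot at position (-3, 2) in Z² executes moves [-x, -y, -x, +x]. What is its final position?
(-4, 1)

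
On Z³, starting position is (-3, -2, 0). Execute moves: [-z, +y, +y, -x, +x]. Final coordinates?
(-3, 0, -1)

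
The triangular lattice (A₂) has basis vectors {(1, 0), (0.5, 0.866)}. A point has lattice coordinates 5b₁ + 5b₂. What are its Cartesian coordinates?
(7.5, 4.33)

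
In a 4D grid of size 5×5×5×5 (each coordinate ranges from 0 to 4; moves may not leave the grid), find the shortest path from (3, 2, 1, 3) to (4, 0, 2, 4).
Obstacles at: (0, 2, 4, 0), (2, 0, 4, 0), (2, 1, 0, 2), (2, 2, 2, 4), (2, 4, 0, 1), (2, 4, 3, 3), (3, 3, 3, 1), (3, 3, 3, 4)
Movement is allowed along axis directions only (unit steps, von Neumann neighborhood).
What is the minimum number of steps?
5
(one shortest path: (3, 2, 1, 3) → (4, 2, 1, 3) → (4, 1, 1, 3) → (4, 0, 1, 3) → (4, 0, 2, 3) → (4, 0, 2, 4))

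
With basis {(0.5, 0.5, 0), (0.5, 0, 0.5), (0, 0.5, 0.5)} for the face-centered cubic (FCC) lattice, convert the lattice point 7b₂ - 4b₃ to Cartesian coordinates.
(3.5, -2, 1.5)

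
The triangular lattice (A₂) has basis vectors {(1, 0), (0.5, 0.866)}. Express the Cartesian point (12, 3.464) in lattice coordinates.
10b₁ + 4b₂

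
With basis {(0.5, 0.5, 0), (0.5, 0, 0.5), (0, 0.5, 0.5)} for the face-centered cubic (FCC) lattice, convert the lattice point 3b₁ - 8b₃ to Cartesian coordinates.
(1.5, -2.5, -4)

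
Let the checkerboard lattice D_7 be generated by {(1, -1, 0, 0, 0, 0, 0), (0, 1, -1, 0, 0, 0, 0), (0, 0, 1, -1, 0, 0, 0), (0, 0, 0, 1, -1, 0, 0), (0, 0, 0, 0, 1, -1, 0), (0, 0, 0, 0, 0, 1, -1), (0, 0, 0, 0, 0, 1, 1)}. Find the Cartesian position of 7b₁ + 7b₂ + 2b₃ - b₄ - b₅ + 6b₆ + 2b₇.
(7, 0, -5, -3, 0, 9, -4)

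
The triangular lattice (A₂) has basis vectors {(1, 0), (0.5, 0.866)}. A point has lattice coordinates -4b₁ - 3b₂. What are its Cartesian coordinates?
(-5.5, -2.598)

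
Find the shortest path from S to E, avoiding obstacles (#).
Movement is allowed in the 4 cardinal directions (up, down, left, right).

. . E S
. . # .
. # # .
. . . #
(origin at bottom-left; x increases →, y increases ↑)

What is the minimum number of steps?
1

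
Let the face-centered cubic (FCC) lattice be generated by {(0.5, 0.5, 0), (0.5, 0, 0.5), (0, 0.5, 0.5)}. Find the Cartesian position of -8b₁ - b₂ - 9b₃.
(-4.5, -8.5, -5)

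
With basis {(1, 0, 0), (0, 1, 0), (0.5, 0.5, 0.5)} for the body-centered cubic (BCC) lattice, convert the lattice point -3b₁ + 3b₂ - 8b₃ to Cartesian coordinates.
(-7, -1, -4)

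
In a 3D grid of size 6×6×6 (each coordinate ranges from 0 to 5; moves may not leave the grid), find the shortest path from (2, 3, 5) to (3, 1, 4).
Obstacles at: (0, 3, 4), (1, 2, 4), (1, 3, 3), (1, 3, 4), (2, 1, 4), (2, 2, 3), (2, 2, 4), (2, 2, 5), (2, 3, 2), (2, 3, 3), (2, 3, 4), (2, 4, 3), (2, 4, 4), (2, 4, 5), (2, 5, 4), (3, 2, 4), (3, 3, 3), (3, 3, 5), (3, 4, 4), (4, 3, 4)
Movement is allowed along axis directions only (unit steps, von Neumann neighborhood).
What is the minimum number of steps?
6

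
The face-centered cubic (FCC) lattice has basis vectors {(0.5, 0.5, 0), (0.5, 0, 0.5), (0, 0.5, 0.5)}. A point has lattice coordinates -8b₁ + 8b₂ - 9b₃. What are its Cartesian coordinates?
(0, -8.5, -0.5)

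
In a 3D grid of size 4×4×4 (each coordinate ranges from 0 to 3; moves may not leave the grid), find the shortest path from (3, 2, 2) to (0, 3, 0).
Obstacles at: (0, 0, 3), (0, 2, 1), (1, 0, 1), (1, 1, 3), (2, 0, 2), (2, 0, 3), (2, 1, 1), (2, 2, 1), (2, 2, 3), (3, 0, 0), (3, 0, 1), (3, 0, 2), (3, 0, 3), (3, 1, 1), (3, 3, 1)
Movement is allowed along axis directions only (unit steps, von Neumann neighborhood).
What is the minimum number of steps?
6
(one shortest path: (3, 2, 2) → (2, 2, 2) → (1, 2, 2) → (0, 2, 2) → (0, 3, 2) → (0, 3, 1) → (0, 3, 0))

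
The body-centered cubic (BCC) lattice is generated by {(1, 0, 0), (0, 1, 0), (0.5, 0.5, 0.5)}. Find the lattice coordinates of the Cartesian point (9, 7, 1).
8b₁ + 6b₂ + 2b₃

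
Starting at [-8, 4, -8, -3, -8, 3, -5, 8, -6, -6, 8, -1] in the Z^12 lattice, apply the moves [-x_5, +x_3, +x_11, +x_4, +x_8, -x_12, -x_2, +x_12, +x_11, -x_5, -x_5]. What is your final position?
(-8, 3, -7, -2, -11, 3, -5, 9, -6, -6, 10, -1)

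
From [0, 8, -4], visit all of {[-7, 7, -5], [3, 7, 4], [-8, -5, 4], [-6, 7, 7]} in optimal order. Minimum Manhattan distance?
57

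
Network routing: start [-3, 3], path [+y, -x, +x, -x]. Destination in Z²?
(-4, 4)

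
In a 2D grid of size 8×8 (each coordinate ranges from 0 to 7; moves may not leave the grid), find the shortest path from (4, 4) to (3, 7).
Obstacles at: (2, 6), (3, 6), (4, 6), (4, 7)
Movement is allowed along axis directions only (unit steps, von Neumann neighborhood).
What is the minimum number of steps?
8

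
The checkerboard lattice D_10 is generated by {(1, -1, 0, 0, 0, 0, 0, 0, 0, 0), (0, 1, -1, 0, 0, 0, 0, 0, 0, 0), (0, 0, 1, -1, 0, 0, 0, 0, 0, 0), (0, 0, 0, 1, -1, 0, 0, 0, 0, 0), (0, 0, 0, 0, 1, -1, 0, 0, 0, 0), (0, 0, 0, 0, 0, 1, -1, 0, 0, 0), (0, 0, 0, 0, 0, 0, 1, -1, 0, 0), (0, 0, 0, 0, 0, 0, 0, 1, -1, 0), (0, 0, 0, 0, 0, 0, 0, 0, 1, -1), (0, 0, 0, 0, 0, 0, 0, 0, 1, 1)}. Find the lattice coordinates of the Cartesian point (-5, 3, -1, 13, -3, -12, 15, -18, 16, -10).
-5b₁ - 2b₂ - 3b₃ + 10b₄ + 7b₅ - 5b₆ + 10b₇ - 8b₈ + 9b₉ - b₁₀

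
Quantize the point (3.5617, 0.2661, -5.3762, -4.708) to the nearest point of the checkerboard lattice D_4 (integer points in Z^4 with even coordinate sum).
(4, 0, -5, -5)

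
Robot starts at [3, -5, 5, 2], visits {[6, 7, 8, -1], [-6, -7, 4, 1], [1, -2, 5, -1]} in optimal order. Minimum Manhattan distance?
45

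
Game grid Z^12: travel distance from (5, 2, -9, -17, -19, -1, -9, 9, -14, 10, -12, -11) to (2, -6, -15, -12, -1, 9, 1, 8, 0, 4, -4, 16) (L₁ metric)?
116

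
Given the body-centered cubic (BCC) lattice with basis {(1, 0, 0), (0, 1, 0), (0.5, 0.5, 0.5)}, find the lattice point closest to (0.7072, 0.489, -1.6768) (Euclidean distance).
(0.5, 0.5, -1.5)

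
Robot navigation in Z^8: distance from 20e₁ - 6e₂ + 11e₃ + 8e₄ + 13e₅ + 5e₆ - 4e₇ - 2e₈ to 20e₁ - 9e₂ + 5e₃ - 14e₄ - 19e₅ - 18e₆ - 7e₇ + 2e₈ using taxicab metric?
93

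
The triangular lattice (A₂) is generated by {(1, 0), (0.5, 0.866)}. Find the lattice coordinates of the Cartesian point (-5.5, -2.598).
-4b₁ - 3b₂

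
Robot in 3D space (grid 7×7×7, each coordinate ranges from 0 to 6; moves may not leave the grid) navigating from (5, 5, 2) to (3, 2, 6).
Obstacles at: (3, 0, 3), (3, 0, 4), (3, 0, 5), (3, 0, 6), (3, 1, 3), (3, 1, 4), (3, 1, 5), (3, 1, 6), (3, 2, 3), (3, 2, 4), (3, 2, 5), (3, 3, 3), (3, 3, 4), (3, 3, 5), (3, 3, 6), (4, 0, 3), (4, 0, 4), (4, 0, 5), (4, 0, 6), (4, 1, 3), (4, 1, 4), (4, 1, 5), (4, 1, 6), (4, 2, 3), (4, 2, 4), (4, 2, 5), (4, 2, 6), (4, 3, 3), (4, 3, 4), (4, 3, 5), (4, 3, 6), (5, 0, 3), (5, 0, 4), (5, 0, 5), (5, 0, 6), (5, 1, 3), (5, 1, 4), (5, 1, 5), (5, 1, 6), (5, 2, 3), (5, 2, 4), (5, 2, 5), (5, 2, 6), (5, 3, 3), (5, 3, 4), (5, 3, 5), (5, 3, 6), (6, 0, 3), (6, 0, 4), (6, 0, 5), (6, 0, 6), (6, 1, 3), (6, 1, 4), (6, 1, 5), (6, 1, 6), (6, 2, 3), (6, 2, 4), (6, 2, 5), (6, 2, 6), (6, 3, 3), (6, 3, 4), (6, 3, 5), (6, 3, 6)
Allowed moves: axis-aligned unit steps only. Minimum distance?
11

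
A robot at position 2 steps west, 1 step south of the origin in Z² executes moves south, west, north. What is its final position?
(-3, -1)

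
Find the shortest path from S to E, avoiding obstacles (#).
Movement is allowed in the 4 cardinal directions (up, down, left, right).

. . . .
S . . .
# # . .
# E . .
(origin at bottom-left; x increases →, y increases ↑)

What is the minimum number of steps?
5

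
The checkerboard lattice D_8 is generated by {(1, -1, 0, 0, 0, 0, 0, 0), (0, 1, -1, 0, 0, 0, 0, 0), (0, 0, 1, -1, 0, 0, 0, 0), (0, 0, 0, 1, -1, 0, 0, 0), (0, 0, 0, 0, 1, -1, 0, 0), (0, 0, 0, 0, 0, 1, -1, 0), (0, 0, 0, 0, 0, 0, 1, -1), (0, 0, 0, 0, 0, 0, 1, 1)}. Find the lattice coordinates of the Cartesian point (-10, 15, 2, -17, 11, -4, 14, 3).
-10b₁ + 5b₂ + 7b₃ - 10b₄ + b₅ - 3b₆ + 4b₇ + 7b₈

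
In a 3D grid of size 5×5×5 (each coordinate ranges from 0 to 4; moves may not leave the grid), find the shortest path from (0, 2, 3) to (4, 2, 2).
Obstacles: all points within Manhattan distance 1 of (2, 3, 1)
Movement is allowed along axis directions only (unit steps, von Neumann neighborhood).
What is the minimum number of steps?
5
(one shortest path: (0, 2, 3) → (1, 2, 3) → (2, 2, 3) → (3, 2, 3) → (4, 2, 3) → (4, 2, 2))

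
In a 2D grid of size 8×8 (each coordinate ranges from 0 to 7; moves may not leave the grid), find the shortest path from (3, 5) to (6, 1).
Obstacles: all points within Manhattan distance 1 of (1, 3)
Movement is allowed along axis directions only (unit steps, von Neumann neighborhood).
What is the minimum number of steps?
7
(one shortest path: (3, 5) → (4, 5) → (5, 5) → (6, 5) → (6, 4) → (6, 3) → (6, 2) → (6, 1))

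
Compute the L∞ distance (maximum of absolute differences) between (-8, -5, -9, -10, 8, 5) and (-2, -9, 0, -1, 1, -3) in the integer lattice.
9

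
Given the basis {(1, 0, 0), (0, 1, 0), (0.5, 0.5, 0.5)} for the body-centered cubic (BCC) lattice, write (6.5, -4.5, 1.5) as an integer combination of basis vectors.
5b₁ - 6b₂ + 3b₃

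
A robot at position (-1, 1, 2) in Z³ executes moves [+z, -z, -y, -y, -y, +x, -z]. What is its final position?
(0, -2, 1)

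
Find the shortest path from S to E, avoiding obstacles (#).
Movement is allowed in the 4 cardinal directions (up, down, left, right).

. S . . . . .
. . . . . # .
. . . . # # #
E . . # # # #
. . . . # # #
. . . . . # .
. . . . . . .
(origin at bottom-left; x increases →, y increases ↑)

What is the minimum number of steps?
4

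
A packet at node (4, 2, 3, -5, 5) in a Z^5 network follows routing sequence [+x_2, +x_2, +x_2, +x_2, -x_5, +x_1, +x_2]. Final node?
(5, 7, 3, -5, 4)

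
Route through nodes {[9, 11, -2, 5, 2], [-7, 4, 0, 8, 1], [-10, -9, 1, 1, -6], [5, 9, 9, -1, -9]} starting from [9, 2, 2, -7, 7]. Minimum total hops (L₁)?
134
(one optimal route: (9, 2, 2, -7, 7) → (5, 9, 9, -1, -9) → (9, 11, -2, 5, 2) → (-7, 4, 0, 8, 1) → (-10, -9, 1, 1, -6))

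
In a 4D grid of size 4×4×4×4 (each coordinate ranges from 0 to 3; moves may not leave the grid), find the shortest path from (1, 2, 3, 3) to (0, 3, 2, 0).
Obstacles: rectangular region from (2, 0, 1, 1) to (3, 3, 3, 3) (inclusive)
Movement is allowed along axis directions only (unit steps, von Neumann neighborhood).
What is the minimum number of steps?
6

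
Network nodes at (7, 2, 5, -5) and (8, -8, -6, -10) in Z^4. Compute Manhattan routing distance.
27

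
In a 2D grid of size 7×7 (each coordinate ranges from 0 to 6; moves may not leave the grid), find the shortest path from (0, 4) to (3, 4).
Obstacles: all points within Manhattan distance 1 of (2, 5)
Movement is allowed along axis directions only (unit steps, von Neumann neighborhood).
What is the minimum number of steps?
5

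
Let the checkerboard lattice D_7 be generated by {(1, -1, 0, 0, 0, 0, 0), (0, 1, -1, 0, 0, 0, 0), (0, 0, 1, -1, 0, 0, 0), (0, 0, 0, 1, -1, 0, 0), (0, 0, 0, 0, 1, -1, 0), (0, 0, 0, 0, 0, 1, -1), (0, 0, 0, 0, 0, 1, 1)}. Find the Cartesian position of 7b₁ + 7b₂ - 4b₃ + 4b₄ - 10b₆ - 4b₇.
(7, 0, -11, 8, -4, -14, 6)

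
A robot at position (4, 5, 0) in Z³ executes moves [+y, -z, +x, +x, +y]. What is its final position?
(6, 7, -1)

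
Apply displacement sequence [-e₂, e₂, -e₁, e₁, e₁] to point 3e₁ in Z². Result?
(4, 0)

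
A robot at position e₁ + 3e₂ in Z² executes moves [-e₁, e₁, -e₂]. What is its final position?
(1, 2)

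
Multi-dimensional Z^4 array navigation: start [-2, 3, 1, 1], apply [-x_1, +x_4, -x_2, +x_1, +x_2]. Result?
(-2, 3, 1, 2)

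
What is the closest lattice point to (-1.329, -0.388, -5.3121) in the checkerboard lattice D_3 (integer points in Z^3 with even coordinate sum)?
(-1, 0, -5)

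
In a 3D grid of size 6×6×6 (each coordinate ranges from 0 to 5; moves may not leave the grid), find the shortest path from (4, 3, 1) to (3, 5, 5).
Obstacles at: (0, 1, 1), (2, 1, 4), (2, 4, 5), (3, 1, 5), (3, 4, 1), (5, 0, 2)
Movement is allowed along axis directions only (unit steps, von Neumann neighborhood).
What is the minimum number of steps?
7
(one shortest path: (4, 3, 1) → (3, 3, 1) → (3, 3, 2) → (3, 4, 2) → (3, 5, 2) → (3, 5, 3) → (3, 5, 4) → (3, 5, 5))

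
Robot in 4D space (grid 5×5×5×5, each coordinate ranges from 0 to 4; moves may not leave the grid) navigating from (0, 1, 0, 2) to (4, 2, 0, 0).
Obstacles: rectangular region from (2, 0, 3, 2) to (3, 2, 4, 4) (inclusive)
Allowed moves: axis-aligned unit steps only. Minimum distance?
7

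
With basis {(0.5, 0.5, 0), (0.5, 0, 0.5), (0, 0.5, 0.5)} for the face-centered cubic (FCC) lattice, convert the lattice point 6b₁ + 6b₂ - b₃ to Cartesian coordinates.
(6, 2.5, 2.5)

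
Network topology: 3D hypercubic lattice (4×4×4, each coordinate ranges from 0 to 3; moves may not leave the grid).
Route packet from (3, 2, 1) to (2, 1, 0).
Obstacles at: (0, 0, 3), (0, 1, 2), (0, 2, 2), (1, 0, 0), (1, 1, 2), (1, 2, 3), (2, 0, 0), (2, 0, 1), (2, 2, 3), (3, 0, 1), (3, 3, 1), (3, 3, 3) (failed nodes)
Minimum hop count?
3
(one shortest path: (3, 2, 1) → (2, 2, 1) → (2, 1, 1) → (2, 1, 0))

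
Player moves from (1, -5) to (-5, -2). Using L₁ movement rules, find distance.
9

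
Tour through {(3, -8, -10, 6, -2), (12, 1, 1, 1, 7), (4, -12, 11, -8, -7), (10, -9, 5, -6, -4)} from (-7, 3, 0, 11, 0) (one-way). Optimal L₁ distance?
135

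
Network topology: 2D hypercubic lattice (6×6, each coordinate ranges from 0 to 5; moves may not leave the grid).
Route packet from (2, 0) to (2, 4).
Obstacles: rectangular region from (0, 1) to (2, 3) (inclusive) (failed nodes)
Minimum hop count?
6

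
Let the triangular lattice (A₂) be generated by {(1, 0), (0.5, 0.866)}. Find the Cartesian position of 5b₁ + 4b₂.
(7, 3.464)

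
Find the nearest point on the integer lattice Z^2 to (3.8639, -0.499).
(4, 0)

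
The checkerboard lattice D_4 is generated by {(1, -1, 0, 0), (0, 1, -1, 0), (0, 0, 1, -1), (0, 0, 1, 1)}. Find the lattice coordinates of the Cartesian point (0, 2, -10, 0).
2b₂ - 4b₃ - 4b₄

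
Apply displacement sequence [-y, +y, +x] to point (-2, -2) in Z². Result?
(-1, -2)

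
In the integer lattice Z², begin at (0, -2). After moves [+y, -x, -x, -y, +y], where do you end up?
(-2, -1)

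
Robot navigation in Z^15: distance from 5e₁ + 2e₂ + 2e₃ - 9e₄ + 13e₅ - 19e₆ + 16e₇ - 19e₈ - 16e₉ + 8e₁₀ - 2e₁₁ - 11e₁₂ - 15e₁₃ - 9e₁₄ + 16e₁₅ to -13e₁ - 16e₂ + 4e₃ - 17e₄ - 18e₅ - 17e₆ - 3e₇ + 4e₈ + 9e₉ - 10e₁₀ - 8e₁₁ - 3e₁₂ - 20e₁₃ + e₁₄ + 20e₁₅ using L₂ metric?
61.327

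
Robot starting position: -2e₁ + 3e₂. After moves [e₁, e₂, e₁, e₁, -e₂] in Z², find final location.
(1, 3)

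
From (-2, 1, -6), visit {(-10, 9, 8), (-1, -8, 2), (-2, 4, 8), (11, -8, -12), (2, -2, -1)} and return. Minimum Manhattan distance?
126
(one optimal route: (-2, 1, -6) → (-10, 9, 8) → (-2, 4, 8) → (-1, -8, 2) → (11, -8, -12) → (2, -2, -1) → (-2, 1, -6))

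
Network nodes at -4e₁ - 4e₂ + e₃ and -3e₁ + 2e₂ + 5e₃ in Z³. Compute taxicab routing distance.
11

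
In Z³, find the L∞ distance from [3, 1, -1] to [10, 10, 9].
10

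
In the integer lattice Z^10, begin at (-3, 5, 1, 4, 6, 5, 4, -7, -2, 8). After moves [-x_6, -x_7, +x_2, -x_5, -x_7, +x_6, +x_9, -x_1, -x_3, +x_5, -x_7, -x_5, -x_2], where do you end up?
(-4, 5, 0, 4, 5, 5, 1, -7, -1, 8)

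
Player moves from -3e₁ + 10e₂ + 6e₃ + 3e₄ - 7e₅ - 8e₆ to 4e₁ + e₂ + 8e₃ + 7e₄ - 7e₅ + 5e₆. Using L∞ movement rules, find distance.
13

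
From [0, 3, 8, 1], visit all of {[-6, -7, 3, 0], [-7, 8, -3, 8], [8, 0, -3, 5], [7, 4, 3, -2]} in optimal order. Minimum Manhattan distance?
90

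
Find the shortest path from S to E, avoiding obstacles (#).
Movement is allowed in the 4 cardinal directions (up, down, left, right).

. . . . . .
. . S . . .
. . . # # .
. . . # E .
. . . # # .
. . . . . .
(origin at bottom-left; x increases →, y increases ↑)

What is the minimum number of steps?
6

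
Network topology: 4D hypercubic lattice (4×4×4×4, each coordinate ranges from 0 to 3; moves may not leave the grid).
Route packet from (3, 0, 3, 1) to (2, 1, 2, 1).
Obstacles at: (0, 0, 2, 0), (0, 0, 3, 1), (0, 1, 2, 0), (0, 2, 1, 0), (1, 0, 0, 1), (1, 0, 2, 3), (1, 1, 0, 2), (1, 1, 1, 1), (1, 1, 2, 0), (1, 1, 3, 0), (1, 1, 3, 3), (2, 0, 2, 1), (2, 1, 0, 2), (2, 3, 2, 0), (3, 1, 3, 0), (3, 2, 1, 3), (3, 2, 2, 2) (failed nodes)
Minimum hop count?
3
(one shortest path: (3, 0, 3, 1) → (2, 0, 3, 1) → (2, 1, 3, 1) → (2, 1, 2, 1))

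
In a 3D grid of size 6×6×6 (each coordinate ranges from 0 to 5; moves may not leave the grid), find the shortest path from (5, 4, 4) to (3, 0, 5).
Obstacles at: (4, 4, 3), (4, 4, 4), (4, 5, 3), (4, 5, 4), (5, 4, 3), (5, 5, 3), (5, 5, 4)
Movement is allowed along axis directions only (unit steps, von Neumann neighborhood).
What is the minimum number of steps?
7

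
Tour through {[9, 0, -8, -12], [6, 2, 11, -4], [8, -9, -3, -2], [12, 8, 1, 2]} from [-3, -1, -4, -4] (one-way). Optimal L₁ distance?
107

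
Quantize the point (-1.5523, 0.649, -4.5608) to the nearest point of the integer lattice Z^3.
(-2, 1, -5)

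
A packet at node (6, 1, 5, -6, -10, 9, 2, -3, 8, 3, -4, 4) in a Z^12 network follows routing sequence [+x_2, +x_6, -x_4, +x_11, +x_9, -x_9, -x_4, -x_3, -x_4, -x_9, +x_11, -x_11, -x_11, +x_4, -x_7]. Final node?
(6, 2, 4, -8, -10, 10, 1, -3, 7, 3, -4, 4)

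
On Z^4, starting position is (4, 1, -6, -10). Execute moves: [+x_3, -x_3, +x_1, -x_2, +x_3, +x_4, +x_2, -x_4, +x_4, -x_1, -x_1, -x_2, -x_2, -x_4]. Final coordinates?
(3, -1, -5, -10)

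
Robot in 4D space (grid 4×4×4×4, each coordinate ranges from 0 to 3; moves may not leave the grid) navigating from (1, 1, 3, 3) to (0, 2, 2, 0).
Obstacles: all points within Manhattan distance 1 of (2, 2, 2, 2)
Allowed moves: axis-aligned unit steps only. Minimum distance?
6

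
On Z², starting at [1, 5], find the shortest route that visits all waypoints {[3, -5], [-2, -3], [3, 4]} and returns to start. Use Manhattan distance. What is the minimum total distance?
30
(one optimal route: (1, 5) → (-2, -3) → (3, -5) → (3, 4) → (1, 5))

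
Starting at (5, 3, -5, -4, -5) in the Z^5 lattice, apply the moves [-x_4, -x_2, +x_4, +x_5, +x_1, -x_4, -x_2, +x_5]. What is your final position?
(6, 1, -5, -5, -3)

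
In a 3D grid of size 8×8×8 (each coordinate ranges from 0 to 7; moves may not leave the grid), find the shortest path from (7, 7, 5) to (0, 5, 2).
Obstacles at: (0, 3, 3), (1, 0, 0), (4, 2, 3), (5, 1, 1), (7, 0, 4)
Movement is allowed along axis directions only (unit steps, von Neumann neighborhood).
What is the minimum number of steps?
12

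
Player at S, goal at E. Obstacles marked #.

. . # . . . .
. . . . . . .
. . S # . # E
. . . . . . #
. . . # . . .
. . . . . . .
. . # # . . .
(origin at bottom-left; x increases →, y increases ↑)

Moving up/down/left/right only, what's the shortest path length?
6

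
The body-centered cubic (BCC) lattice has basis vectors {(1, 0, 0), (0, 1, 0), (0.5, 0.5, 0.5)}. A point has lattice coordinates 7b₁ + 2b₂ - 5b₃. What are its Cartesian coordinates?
(4.5, -0.5, -2.5)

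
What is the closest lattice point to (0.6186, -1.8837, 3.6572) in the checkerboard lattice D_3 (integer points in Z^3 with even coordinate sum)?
(0, -2, 4)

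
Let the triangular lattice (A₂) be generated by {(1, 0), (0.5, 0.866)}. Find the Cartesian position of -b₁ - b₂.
(-1.5, -0.866)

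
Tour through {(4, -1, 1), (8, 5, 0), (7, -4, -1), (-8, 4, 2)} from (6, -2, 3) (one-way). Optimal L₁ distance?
43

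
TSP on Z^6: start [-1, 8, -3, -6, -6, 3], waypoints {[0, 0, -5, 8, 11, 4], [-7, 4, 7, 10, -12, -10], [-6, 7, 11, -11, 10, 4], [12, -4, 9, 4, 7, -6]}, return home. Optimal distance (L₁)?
252
(one optimal route: (-1, 8, -3, -6, -6, 3) → (-7, 4, 7, 10, -12, -10) → (12, -4, 9, 4, 7, -6) → (0, 0, -5, 8, 11, 4) → (-6, 7, 11, -11, 10, 4) → (-1, 8, -3, -6, -6, 3))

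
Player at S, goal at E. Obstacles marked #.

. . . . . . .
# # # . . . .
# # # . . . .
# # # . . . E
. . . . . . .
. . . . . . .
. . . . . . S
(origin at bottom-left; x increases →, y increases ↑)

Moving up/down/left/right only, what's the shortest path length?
3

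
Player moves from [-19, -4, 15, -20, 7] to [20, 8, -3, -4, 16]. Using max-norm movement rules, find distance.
39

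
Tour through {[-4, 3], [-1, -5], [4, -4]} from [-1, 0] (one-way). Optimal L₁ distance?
23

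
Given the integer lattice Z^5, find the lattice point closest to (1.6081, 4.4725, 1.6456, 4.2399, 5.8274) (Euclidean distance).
(2, 4, 2, 4, 6)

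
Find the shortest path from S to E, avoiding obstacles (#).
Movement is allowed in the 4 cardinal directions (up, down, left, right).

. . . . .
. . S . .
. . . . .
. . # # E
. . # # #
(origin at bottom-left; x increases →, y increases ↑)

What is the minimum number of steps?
4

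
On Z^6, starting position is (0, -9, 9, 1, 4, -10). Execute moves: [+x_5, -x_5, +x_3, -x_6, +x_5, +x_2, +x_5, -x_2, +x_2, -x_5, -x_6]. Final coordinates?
(0, -8, 10, 1, 5, -12)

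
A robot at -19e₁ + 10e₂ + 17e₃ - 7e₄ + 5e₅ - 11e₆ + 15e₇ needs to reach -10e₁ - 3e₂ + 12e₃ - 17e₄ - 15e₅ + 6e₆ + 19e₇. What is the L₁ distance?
78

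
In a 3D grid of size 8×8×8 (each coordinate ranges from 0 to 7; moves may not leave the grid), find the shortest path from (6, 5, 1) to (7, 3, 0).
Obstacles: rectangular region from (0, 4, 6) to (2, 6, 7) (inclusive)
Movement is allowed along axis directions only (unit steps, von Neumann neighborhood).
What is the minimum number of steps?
4
(one shortest path: (6, 5, 1) → (7, 5, 1) → (7, 4, 1) → (7, 3, 1) → (7, 3, 0))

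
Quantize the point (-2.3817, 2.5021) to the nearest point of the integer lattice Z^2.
(-2, 3)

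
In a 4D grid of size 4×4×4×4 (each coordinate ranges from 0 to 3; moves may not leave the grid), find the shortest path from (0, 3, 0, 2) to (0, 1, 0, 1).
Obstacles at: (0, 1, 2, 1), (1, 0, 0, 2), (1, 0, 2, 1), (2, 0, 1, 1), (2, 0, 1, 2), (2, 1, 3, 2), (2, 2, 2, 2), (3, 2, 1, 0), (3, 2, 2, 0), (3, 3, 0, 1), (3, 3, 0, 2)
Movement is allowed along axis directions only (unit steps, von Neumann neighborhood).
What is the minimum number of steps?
3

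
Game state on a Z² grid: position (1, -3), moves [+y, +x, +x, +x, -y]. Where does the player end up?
(4, -3)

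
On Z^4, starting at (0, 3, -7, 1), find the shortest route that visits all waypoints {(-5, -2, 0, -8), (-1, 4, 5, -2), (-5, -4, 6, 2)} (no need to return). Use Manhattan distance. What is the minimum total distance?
52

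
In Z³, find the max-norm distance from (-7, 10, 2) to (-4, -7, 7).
17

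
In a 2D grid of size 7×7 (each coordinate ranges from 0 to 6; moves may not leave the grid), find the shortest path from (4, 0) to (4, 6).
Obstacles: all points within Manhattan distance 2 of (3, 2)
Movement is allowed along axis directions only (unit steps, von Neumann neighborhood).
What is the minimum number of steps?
10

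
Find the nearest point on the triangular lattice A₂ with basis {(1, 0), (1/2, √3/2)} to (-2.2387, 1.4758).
(-2, 1.732)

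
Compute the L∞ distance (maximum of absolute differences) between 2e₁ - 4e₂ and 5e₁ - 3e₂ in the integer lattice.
3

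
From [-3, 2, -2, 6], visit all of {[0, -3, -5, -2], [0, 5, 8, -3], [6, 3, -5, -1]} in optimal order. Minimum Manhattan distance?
55
(one optimal route: (-3, 2, -2, 6) → (0, -3, -5, -2) → (6, 3, -5, -1) → (0, 5, 8, -3))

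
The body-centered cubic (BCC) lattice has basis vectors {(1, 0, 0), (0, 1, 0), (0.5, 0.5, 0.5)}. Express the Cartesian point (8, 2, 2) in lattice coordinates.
6b₁ + 4b₃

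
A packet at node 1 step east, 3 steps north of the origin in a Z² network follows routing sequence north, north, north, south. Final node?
(1, 5)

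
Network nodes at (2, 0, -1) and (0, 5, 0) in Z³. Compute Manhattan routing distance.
8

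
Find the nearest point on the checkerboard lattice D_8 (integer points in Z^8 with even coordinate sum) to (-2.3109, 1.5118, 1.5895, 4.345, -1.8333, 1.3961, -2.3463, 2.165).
(-2, 1, 2, 4, -2, 1, -2, 2)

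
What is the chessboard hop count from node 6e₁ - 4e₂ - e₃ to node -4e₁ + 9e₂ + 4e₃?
13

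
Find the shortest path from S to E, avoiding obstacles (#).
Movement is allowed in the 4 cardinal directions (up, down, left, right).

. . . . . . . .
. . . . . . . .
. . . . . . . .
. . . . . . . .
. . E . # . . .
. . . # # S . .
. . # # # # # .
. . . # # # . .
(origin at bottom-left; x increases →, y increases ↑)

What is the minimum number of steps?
6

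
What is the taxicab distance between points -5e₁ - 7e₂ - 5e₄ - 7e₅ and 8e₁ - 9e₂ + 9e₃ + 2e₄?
38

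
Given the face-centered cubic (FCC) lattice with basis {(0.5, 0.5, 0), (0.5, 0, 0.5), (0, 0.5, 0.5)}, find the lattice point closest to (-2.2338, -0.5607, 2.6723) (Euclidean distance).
(-2, -0.5, 2.5)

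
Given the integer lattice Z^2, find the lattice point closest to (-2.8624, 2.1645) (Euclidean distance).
(-3, 2)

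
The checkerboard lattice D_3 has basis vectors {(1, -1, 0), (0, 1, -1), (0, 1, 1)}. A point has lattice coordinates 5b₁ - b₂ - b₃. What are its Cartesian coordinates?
(5, -7, 0)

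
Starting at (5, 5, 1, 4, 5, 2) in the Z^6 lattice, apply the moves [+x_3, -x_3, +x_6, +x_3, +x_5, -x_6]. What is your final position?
(5, 5, 2, 4, 6, 2)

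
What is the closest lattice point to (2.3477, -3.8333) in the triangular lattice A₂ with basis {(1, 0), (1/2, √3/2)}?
(2, -3.464)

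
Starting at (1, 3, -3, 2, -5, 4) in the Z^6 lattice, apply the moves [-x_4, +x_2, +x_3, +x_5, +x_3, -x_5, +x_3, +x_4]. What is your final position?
(1, 4, 0, 2, -5, 4)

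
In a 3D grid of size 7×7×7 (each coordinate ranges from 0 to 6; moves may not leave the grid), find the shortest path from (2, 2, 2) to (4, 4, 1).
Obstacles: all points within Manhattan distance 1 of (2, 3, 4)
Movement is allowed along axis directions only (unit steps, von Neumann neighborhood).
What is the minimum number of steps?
5
(one shortest path: (2, 2, 2) → (3, 2, 2) → (4, 2, 2) → (4, 3, 2) → (4, 4, 2) → (4, 4, 1))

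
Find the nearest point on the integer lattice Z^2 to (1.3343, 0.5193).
(1, 1)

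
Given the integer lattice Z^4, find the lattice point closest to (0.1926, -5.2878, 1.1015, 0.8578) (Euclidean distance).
(0, -5, 1, 1)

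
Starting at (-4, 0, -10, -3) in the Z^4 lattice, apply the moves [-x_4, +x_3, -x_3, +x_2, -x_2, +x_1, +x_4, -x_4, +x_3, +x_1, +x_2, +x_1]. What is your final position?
(-1, 1, -9, -4)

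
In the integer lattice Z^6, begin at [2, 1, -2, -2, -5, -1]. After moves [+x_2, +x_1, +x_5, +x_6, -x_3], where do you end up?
(3, 2, -3, -2, -4, 0)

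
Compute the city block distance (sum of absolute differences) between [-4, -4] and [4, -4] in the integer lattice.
8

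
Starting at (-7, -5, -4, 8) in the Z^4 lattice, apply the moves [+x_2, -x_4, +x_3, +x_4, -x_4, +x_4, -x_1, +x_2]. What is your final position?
(-8, -3, -3, 8)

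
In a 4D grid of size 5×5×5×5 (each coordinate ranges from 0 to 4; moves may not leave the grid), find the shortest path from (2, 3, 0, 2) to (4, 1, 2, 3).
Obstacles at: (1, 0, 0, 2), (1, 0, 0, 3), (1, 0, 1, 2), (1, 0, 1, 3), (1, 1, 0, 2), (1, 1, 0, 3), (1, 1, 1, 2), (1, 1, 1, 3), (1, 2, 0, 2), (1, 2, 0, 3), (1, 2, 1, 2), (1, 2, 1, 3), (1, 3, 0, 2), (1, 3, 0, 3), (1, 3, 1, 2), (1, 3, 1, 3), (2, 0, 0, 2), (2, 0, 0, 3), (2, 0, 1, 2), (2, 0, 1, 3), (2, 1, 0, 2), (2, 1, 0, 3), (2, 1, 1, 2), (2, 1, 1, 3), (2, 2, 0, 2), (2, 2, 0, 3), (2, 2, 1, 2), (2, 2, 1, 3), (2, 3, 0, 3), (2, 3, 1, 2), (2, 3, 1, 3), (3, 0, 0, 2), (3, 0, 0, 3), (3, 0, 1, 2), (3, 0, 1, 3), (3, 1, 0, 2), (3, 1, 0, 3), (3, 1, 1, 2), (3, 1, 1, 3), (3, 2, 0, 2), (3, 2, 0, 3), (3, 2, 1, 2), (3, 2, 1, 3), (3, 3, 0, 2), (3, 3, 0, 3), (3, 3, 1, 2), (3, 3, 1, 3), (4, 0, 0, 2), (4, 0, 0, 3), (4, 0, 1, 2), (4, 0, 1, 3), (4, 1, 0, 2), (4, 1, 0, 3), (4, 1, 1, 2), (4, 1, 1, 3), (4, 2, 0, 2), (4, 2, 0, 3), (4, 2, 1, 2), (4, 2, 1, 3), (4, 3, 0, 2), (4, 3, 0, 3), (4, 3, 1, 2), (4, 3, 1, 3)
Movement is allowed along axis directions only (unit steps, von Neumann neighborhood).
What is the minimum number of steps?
9
(one shortest path: (2, 3, 0, 2) → (2, 4, 0, 2) → (3, 4, 0, 2) → (4, 4, 0, 2) → (4, 4, 1, 2) → (4, 4, 2, 2) → (4, 3, 2, 2) → (4, 2, 2, 2) → (4, 1, 2, 2) → (4, 1, 2, 3))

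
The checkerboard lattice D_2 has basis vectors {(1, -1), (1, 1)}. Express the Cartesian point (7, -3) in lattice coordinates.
5b₁ + 2b₂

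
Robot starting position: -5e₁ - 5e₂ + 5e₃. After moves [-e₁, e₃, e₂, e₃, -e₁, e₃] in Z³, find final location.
(-7, -4, 8)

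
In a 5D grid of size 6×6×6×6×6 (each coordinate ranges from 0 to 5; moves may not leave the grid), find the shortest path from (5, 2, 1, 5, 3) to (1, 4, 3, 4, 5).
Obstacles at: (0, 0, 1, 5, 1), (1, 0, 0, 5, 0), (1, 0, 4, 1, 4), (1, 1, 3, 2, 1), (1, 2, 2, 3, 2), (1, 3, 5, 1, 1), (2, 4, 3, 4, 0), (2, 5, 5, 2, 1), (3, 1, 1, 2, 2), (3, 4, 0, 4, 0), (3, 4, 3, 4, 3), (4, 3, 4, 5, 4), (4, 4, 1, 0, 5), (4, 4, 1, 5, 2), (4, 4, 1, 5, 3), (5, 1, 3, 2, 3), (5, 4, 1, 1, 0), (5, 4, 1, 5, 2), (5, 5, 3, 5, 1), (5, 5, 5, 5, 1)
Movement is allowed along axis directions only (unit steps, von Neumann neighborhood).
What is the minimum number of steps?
11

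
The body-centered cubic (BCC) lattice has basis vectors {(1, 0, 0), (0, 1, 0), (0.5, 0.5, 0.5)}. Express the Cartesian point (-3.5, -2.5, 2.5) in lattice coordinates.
-6b₁ - 5b₂ + 5b₃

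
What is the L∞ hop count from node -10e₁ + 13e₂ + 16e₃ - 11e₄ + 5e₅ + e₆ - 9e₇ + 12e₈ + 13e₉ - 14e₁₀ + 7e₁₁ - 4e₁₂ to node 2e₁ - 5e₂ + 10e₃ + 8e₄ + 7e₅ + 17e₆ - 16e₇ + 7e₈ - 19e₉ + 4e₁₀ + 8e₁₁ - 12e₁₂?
32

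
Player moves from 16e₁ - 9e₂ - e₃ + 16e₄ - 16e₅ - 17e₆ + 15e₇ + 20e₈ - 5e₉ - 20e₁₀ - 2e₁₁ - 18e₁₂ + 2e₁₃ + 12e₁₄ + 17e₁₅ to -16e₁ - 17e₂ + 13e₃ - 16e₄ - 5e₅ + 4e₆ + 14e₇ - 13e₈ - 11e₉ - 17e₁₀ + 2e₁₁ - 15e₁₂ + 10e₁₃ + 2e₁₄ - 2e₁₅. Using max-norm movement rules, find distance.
33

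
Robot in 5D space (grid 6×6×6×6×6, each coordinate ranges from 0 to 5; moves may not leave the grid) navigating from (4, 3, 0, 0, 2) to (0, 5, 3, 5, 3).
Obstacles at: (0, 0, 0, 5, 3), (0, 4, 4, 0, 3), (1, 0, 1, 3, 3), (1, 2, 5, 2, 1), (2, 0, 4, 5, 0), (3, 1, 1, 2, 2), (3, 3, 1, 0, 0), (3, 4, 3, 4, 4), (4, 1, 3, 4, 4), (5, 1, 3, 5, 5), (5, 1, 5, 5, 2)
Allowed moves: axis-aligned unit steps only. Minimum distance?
15
(one shortest path: (4, 3, 0, 0, 2) → (3, 3, 0, 0, 2) → (2, 3, 0, 0, 2) → (1, 3, 0, 0, 2) → (0, 3, 0, 0, 2) → (0, 4, 0, 0, 2) → (0, 5, 0, 0, 2) → (0, 5, 1, 0, 2) → (0, 5, 2, 0, 2) → (0, 5, 3, 0, 2) → (0, 5, 3, 1, 2) → (0, 5, 3, 2, 2) → (0, 5, 3, 3, 2) → (0, 5, 3, 4, 2) → (0, 5, 3, 5, 2) → (0, 5, 3, 5, 3))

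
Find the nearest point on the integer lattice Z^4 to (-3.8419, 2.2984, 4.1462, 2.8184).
(-4, 2, 4, 3)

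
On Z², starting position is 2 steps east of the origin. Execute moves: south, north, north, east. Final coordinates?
(3, 1)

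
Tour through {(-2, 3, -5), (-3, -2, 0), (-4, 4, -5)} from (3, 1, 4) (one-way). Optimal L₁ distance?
27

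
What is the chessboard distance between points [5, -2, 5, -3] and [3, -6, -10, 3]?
15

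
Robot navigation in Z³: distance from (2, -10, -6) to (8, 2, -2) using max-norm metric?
12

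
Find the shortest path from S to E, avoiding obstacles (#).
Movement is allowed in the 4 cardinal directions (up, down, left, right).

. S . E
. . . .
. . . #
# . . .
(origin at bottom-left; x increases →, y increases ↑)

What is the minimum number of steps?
2
(one shortest path: (1, 3) → (2, 3) → (3, 3))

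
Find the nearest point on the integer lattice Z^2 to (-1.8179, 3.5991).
(-2, 4)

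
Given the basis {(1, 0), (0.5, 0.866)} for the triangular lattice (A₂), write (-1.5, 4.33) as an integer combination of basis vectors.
-4b₁ + 5b₂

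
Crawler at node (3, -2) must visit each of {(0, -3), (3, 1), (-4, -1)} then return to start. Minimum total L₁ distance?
22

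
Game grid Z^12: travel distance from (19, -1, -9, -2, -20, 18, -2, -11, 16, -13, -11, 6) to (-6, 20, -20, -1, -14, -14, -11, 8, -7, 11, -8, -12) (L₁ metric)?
192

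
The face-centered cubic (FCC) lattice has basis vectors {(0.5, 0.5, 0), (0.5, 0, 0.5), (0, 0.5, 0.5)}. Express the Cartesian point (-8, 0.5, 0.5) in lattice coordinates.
-8b₁ - 8b₂ + 9b₃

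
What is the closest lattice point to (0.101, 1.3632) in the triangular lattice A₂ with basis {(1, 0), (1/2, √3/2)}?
(0, 1.732)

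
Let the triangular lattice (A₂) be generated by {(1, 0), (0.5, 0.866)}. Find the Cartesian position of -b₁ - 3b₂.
(-2.5, -2.598)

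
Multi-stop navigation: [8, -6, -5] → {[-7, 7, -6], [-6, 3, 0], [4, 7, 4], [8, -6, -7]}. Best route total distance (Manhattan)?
59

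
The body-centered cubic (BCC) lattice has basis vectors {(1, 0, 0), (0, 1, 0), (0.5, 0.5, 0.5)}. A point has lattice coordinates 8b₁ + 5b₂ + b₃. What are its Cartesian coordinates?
(8.5, 5.5, 0.5)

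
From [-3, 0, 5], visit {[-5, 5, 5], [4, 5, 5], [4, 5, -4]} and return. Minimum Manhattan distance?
46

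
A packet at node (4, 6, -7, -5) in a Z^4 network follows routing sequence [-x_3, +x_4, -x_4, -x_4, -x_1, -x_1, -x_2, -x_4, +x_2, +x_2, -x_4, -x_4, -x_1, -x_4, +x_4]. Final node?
(1, 7, -8, -9)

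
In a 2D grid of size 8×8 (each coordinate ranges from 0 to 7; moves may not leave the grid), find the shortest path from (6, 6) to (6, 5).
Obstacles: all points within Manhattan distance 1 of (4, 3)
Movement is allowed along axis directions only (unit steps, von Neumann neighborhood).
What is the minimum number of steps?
1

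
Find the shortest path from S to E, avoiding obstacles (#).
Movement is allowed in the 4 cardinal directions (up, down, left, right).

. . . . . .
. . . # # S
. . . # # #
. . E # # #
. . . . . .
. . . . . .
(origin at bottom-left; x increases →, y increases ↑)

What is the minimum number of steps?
7
(one shortest path: (5, 4) → (5, 5) → (4, 5) → (3, 5) → (2, 5) → (2, 4) → (2, 3) → (2, 2))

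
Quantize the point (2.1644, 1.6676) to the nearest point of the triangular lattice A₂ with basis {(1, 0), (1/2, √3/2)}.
(2, 1.732)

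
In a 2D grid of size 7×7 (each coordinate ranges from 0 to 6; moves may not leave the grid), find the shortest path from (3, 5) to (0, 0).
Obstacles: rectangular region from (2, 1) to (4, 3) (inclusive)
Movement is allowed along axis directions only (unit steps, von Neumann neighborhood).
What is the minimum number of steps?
8
(one shortest path: (3, 5) → (2, 5) → (1, 5) → (0, 5) → (0, 4) → (0, 3) → (0, 2) → (0, 1) → (0, 0))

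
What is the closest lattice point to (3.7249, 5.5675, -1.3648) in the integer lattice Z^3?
(4, 6, -1)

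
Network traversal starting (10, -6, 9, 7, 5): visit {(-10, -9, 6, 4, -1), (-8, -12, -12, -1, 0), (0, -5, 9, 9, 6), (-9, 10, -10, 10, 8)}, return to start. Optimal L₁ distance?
168
(one optimal route: (10, -6, 9, 7, 5) → (-10, -9, 6, 4, -1) → (-8, -12, -12, -1, 0) → (-9, 10, -10, 10, 8) → (0, -5, 9, 9, 6) → (10, -6, 9, 7, 5))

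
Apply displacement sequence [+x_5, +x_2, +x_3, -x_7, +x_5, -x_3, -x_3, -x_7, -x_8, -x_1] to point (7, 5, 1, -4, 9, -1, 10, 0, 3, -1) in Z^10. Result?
(6, 6, 0, -4, 11, -1, 8, -1, 3, -1)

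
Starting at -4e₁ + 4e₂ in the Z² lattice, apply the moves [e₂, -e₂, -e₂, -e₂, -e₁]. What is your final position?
(-5, 2)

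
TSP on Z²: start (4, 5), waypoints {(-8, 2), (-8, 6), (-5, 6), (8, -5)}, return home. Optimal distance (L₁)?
54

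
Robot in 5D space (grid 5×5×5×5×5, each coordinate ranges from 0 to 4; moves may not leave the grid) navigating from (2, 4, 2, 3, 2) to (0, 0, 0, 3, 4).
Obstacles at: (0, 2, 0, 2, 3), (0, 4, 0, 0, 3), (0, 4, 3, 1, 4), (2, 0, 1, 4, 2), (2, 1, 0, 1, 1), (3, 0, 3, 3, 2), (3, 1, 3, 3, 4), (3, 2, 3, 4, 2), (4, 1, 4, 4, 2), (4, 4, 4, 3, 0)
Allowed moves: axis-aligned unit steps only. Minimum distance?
10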